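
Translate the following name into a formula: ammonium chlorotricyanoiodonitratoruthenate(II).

(NH4)4[RuCl(CN)3I(NO3)]

Ligands: 3 cyano (CN, -1), 1 nitrato (NO3, -1), 1 chloro (Cl, -1), 1 iodo (I, -1). Ligand charge sum = -6.
With Ru in oxidation state +2, the complex ion is [Ru...]^4−.
Charge balance with ammonium (+1) requires 1 complex ion per 4 ammonium.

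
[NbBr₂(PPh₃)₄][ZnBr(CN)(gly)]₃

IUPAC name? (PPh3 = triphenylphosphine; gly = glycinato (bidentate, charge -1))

Both ions are complex: the cation is named first with the plain metal name, the anion second with the -ate form; each ion's ligands are alphabetised independently.
Zinc is always +2 in its complexes; the anion's ligand charges sum to -3, so the complex anion is 1−.
With 3 anions per cation, the cation must be 3×1 = 3+.
Cation: ligand charges sum to -2; for the ion to be 3+, Nb = +5.

dibromotetrakis(triphenylphosphine)niobium(V) bromocyano(glycinato)zincate(II)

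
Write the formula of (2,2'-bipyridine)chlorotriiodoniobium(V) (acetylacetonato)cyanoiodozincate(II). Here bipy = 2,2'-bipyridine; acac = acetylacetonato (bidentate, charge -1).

Cation [Nb…]: ligand charges -4, Nb(V) ⇒ ion charge 1+.
Anion [Zn…]: ligand charges -3, Zn(II) ⇒ ion charge 1−.
One 1+ cation balances one 1− anion.

[Nb(bipy)ClI3][Zn(acac)(CN)I]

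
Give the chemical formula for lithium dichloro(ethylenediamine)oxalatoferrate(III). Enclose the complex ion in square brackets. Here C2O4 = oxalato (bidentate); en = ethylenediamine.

Li[Fe(C2O4)Cl2(en)]

Ligands: 1 oxalato (C2O4, -2), 2 chloro (Cl, -1), 1 ethylenediamine (en, neutral). Ligand charge sum = -4.
Charge balance with lithium (+1) requires 1 complex ion per 1 lithium.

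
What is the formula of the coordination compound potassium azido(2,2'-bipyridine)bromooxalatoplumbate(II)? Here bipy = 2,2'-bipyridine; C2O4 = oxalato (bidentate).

Ligands: 1 2,2'-bipyridine (bipy, neutral), 1 bromo (Br, -1), 1 oxalato (C2O4, -2), 1 azido (N3, -1). Ligand charge sum = -4.
Charge balance with potassium (+1) requires 1 complex ion per 2 potassium.

K2[Pb(bipy)Br(C2O4)(N3)]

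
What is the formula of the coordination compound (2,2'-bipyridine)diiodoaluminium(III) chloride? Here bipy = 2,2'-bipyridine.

Ligands: 1 2,2'-bipyridine (bipy, neutral), 2 iodo (I, -1). Ligand charge sum = -2.
With Al in oxidation state +3, the complex ion is [Al...]^1+.
Charge balance with chloride (-1) requires 1 complex ion per 1 chloride.

[Al(bipy)I2]Cl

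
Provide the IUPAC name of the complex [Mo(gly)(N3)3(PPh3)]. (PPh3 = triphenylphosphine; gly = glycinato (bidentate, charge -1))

There is no counter-ion, so the complex is neutral overall.
Ligand charges: 1×triphenylphosphine (neutral), 3×azido (-1 each), 1×glycinato (-1 each); total -4. So Mo + (-4) = 0, giving Mo = +4.
Ligands are named alphabetically: azido before glycinato before triphenylphosphine.

triazido(glycinato)(triphenylphosphine)molybdenum(IV)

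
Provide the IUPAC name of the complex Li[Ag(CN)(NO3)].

The 1 lithium counter-ion carries a total charge of +1, so each complex ion is 1−.
Ligand charges: 1×cyano (-1 each), 1×nitrato (-1 each); total -2. So Ag + (-2) = 1−, giving Ag = +1.
Ligands are named alphabetically: cyano before nitrato.
The complex ion is anionic, so silver takes the -ate form argentate(I).

lithium cyanonitratoargentate(I)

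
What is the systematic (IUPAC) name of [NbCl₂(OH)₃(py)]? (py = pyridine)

There is no counter-ion, so the complex is neutral overall.
Ligand charges: 2×chloro (-1 each), 3×hydroxo (-1 each), 1×pyridine (neutral); total -5. So Nb + (-5) = 0, giving Nb = +5.
Ligands are named alphabetically: chloro before hydroxo before pyridine.

dichlorotrihydroxo(pyridine)niobium(V)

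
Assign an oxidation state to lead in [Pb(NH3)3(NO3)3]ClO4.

+4

1 perchlorate outside the brackets (-1 each) → the complex ion is 1+.
Ligand charges: 3×NO3 = -3; 3×NH3 neutral; sum -3.
Pb + (-3) = 1+ ⇒ Pb is +4.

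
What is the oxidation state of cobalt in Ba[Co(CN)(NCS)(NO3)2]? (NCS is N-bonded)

1 barium outside the brackets (+2 each) → the complex ion is 2−.
Ligand charges: 1×CN = -1; 1×NCS = -1; 2×NO3 = -2; sum -4.
Co + (-4) = 2− ⇒ Co is +2.

+2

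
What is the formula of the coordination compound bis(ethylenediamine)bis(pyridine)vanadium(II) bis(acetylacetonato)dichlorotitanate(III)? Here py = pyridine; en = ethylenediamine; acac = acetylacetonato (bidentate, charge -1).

[V(en)2(py)2][Ti(acac)2Cl2]2

Cation [V…]: ligand charges 0, V(II) ⇒ ion charge 2+.
Anion [Ti…]: ligand charges -4, Ti(III) ⇒ ion charge 1−.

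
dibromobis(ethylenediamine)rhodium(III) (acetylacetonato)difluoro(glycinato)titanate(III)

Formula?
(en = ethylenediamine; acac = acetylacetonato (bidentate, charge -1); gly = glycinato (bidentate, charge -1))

[RhBr2(en)2][Ti(acac)F2(gly)]

Cation [Rh…]: ligand charges -2, Rh(III) ⇒ ion charge 1+.
Anion [Ti…]: ligand charges -4, Ti(III) ⇒ ion charge 1−.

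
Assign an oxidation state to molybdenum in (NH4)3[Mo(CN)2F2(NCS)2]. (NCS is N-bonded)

3 ammonium outside the brackets (+1 each) → the complex ion is 3−.
Ligand charges: 2×CN = -2; 2×F = -2; 2×NCS = -2; sum -6.
Mo + (-6) = 3− ⇒ Mo is +3.

+3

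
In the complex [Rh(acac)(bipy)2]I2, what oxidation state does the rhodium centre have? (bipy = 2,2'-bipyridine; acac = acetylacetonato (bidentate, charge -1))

+3

2 iodide outside the brackets (-1 each) → the complex ion is 2+.
Ligand charges: 2×bipy neutral; 1×acac = -1; sum -1.
Rh + (-1) = 2+ ⇒ Rh is +3.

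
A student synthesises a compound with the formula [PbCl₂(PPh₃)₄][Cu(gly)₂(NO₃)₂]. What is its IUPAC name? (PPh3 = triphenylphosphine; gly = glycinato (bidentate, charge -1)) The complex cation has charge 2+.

dichlorotetrakis(triphenylphosphine)lead(IV) bis(glycinato)dinitratocuprate(II)

The complex cation is given as 2+; its ligand charges sum to -2, so Pb = +4.
A 1:1 salt means the anion carries the equal and opposite charge, 2−.
Anion: ligand charges sum to -4; for the ion to be 2−, Cu = +2.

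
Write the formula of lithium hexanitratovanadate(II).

Ligands: 6 nitrato (NO3, -1). Ligand charge sum = -6.
With V in oxidation state +2, the complex ion is [V...]^4−.
Charge balance with lithium (+1) requires 1 complex ion per 4 lithium.

Li4[V(NO3)6]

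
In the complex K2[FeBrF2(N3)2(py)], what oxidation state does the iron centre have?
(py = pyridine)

2 potassium outside the brackets (+1 each) → the complex ion is 2−.
Ligand charges: 1×Br = -1; 2×N3 = -2; 2×F = -2; 1×py neutral; sum -5.
Fe + (-5) = 2− ⇒ Fe is +3.

+3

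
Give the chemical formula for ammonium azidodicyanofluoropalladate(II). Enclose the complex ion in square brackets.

(NH4)2[Pd(CN)2F(N3)]

Ligands: 1 azido (N3, -1), 1 fluoro (F, -1), 2 cyano (CN, -1). Ligand charge sum = -4.
Charge balance with ammonium (+1) requires 1 complex ion per 2 ammonium.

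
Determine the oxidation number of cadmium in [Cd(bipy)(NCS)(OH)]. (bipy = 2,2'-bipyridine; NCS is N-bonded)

No counter-ion: the bracketed complex is neutral.
Ligand charges: 1×OH = -1; 1×bipy neutral; 1×NCS = -1; sum -2.
Cd + (-2) = 0 ⇒ Cd is +2.

+2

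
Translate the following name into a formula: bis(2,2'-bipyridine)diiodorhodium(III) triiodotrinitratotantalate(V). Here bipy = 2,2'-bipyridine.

[Rh(bipy)2I2][TaI3(NO3)3]

Cation [Rh…]: ligand charges -2, Rh(III) ⇒ ion charge 1+.
Anion [Ta…]: ligand charges -6, Ta(V) ⇒ ion charge 1−.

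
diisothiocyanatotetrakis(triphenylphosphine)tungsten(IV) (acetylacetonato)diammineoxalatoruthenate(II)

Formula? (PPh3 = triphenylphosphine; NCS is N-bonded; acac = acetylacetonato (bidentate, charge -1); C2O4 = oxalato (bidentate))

[W(NCS)2(PPh3)4][Ru(acac)(C2O4)(NH3)2]2

Cation [W…]: ligand charges -2, W(IV) ⇒ ion charge 2+.
Anion [Ru…]: ligand charges -3, Ru(II) ⇒ ion charge 1−.
One 2+ cation requires 2 of the 1− anion.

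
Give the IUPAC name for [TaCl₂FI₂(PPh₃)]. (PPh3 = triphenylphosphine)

dichlorofluorodiiodo(triphenylphosphine)tantalum(V)

There is no counter-ion, so the complex is neutral overall.
Ligand charges: 1×triphenylphosphine (neutral), 2×chloro (-1 each), 1×fluoro (-1 each), 2×iodo (-1 each); total -5. So Ta + (-5) = 0, giving Ta = +5.
Ligands are named alphabetically: chloro before fluoro before iodo before triphenylphosphine.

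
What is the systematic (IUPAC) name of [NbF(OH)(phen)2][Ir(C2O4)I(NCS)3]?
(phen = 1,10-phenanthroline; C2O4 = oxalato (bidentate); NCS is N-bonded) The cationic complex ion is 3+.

Both ions are complex: the cation is named first with the plain metal name, the anion second with the -ate form; each ion's ligands are alphabetised independently.
The complex cation is given as 3+; its ligand charges sum to -2, so Nb = +5.
A 1:1 salt means the anion carries the equal and opposite charge, 3−.
Anion: ligand charges sum to -6; for the ion to be 3−, Ir = +3.

fluorohydroxobis(1,10-phenanthroline)niobium(V) iodotriisothiocyanatooxalatoiridate(III)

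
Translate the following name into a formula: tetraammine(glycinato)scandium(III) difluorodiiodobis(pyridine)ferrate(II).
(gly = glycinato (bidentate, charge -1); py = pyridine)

Cation [Sc…]: ligand charges -1, Sc(III) ⇒ ion charge 2+.
Anion [Fe…]: ligand charges -4, Fe(II) ⇒ ion charge 2−.
One 2+ cation balances one 2− anion.

[Sc(gly)(NH3)4][FeF2I2(py)2]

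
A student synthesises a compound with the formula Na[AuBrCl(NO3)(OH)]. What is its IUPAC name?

sodium bromochlorohydroxonitratoaurate(III)

The 1 sodium counter-ion carries a total charge of +1, so each complex ion is 1−.
Ligand charges: 1×nitrato (-1 each), 1×bromo (-1 each), 1×chloro (-1 each), 1×hydroxo (-1 each); total -4. So Au + (-4) = 1−, giving Au = +3.
The complex ion is anionic, so gold takes the -ate form aurate(III).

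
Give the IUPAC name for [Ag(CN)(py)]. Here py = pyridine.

There is no counter-ion, so the complex is neutral overall.
Ligand charges: 1×pyridine (neutral), 1×cyano (-1 each); total -1. So Ag + (-1) = 0, giving Ag = +1.
Ligands are named alphabetically: cyano before pyridine.

cyano(pyridine)silver(I)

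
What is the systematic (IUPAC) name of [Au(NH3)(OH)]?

There is no counter-ion, so the complex is neutral overall.
Ligand charges: 1×hydroxo (-1 each), 1×ammine (neutral); total -1. So Au + (-1) = 0, giving Au = +1.
Ligands are named alphabetically: ammine before hydroxo.

amminehydroxogold(I)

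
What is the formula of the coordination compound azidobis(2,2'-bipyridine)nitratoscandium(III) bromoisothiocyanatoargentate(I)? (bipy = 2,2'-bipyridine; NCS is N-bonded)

[Sc(bipy)2(N3)(NO3)][AgBr(NCS)]

Cation [Sc…]: ligand charges -2, Sc(III) ⇒ ion charge 1+.
Anion [Ag…]: ligand charges -2, Ag(I) ⇒ ion charge 1−.
One 1+ cation balances one 1− anion.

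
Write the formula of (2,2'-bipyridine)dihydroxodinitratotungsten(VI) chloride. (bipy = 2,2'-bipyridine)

[W(bipy)(NO3)2(OH)2]Cl2

Ligands: 1 2,2'-bipyridine (bipy, neutral), 2 hydroxo (OH, -1), 2 nitrato (NO3, -1). Ligand charge sum = -4.
With W in oxidation state +6, the complex ion is [W...]^2+.
Charge balance with chloride (-1) requires 1 complex ion per 2 chloride.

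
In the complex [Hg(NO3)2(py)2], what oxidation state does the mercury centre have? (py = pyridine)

+2

No counter-ion: the bracketed complex is neutral.
Ligand charges: 2×NO3 = -2; 2×py neutral; sum -2.
Hg + (-2) = 0 ⇒ Hg is +2.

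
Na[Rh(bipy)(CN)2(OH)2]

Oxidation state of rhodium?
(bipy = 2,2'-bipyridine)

1 sodium outside the brackets (+1 each) → the complex ion is 1−.
Ligand charges: 2×OH = -2; 1×bipy neutral; 2×CN = -2; sum -4.
Rh + (-4) = 1− ⇒ Rh is +3.

+3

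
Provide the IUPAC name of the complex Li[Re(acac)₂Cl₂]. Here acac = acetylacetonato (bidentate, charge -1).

The 1 lithium counter-ion carries a total charge of +1, so each complex ion is 1−.
Ligand charges: 2×chloro (-1 each), 2×acetylacetonato (-1 each); total -4. So Re + (-4) = 1−, giving Re = +3.
The complex ion is anionic, so rhenium takes the -ate form rhenate(III).

lithium bis(acetylacetonato)dichlororhenate(III)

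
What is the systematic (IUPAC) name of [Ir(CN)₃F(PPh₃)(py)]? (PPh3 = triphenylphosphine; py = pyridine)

There is no counter-ion, so the complex is neutral overall.
Ligand charges: 1×triphenylphosphine (neutral), 1×fluoro (-1 each), 3×cyano (-1 each), 1×pyridine (neutral); total -4. So Ir + (-4) = 0, giving Ir = +4.
Ligands are named alphabetically: cyano before fluoro before pyridine before triphenylphosphine.

tricyanofluoro(pyridine)(triphenylphosphine)iridium(IV)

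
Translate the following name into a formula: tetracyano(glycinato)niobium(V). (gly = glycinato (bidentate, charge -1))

Ligands: 1 glycinato (gly, -1), 4 cyano (CN, -1). Ligand charge sum = -5.
With Nb in oxidation state +5, the complex ion is [Nb...].

[Nb(CN)4(gly)]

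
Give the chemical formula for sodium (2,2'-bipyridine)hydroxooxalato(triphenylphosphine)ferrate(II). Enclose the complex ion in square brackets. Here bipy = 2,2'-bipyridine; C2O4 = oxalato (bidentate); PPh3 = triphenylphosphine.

Na[Fe(bipy)(C2O4)(OH)(PPh3)]

Ligands: 1 2,2'-bipyridine (bipy, neutral), 1 hydroxo (OH, -1), 1 oxalato (C2O4, -2), 1 triphenylphosphine (PPh3, neutral). Ligand charge sum = -3.
With Fe in oxidation state +2, the complex ion is [Fe...]^1−.
Charge balance with sodium (+1) requires 1 complex ion per 1 sodium.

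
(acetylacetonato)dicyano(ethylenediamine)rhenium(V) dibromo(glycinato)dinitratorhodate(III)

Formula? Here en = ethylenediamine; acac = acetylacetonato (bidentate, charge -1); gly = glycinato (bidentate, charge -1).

[Re(acac)(CN)2(en)][RhBr2(gly)(NO3)2]

Cation [Re…]: ligand charges -3, Re(V) ⇒ ion charge 2+.
Anion [Rh…]: ligand charges -5, Rh(III) ⇒ ion charge 2−.
One 2+ cation balances one 2− anion.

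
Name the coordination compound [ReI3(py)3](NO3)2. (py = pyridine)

triiodotris(pyridine)rhenium(V) nitrate

The 2 nitrate counter-ions carry a total charge of -2, so each complex ion is 2+.
Ligand charges: 3×iodo (-1 each), 3×pyridine (neutral); total -3. So Re + (-3) = 2+, giving Re = +5.
Ligands are named alphabetically: iodo before pyridine.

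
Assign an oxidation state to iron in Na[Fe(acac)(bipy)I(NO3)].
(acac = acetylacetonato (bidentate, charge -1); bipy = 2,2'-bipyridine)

1 sodium outside the brackets (+1 each) → the complex ion is 1−.
Ligand charges: 1×acac = -1; 1×bipy neutral; 1×I = -1; 1×NO3 = -1; sum -3.
Fe + (-3) = 1− ⇒ Fe is +2.

+2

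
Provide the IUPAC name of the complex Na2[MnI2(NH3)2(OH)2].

sodium diamminedihydroxodiiodomanganate(II)

The 2 sodium counter-ions carry a total charge of +2, so each complex ion is 2−.
Ligand charges: 2×hydroxo (-1 each), 2×ammine (neutral), 2×iodo (-1 each); total -4. So Mn + (-4) = 2−, giving Mn = +2.
The complex ion is anionic, so manganese takes the -ate form manganate(II).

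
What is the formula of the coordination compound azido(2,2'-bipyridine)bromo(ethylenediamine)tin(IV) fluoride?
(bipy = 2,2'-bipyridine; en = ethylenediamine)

Ligands: 1 azido (N3, -1), 1 2,2'-bipyridine (bipy, neutral), 1 bromo (Br, -1), 1 ethylenediamine (en, neutral). Ligand charge sum = -2.
With Sn in oxidation state +4, the complex ion is [Sn...]^2+.
Charge balance with fluoride (-1) requires 1 complex ion per 2 fluoride.

[Sn(bipy)Br(en)(N3)]F2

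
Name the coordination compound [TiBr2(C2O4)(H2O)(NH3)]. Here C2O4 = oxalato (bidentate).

ammineaquadibromooxalatotitanium(IV)

There is no counter-ion, so the complex is neutral overall.
Ligand charges: 1×aqua (neutral), 2×bromo (-1 each), 1×ammine (neutral), 1×oxalato (-2 each); total -4. So Ti + (-4) = 0, giving Ti = +4.
Ligands are named alphabetically: ammine before aqua before bromo before oxalato.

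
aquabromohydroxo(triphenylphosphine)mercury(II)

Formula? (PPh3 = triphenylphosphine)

[HgBr(H2O)(OH)(PPh3)]

Ligands: 1 aqua (H2O, neutral), 1 hydroxo (OH, -1), 1 bromo (Br, -1), 1 triphenylphosphine (PPh3, neutral). Ligand charge sum = -2.
With Hg in oxidation state +2, the complex ion is [Hg...].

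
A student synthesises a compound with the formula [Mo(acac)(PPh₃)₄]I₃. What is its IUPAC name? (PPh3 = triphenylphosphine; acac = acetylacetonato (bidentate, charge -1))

The 3 iodide counter-ions carry a total charge of -3, so each complex ion is 3+.
Ligand charges: 4×triphenylphosphine (neutral), 1×acetylacetonato (-1 each); total -1. So Mo + (-1) = 3+, giving Mo = +4.
Ligands are named alphabetically: acetylacetonato before triphenylphosphine.

(acetylacetonato)tetrakis(triphenylphosphine)molybdenum(IV) iodide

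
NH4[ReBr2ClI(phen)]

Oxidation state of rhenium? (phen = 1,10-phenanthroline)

+3

1 ammonium outside the brackets (+1 each) → the complex ion is 1−.
Ligand charges: 1×phen neutral; 2×Br = -2; 1×I = -1; 1×Cl = -1; sum -4.
Re + (-4) = 1− ⇒ Re is +3.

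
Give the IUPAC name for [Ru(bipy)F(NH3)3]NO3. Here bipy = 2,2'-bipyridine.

triammine(2,2'-bipyridine)fluororuthenium(II) nitrate

The 1 nitrate counter-ion carries a total charge of -1, so each complex ion is 1+.
Ligand charges: 1×2,2'-bipyridine (neutral), 1×fluoro (-1 each), 3×ammine (neutral); total -1. So Ru + (-1) = 1+, giving Ru = +2.
Ligands are named alphabetically: ammine before bipyridine before fluoro.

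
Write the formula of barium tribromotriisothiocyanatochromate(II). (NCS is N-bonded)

Ba2[CrBr3(NCS)3]

Ligands: 3 bromo (Br, -1), 3 isothiocyanato (NCS, -1). Ligand charge sum = -6.
With Cr in oxidation state +2, the complex ion is [Cr...]^4−.
Charge balance with barium (+2) requires 1 complex ion per 2 barium.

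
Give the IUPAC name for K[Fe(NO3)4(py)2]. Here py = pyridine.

The 1 potassium counter-ion carries a total charge of +1, so each complex ion is 1−.
Ligand charges: 2×pyridine (neutral), 4×nitrato (-1 each); total -4. So Fe + (-4) = 1−, giving Fe = +3.
Ligands are named alphabetically: nitrato before pyridine.
The complex ion is anionic, so iron takes the -ate form ferrate(III).

potassium tetranitratobis(pyridine)ferrate(III)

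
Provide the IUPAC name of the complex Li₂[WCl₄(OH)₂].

The 2 lithium counter-ions carry a total charge of +2, so each complex ion is 2−.
Ligand charges: 2×hydroxo (-1 each), 4×chloro (-1 each); total -6. So W + (-6) = 2−, giving W = +4.
The complex ion is anionic, so tungsten takes the -ate form tungstate(IV).

lithium tetrachlorodihydroxotungstate(IV)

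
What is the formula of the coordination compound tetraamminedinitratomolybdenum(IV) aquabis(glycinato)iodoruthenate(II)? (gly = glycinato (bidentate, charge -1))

[Mo(NH3)4(NO3)2][Ru(gly)2(H2O)I]2

Cation [Mo…]: ligand charges -2, Mo(IV) ⇒ ion charge 2+.
Anion [Ru…]: ligand charges -3, Ru(II) ⇒ ion charge 1−.
One 2+ cation requires 2 of the 1− anion.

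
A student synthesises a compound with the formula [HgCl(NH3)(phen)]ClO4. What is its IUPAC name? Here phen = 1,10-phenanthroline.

The 1 perchlorate counter-ion carries a total charge of -1, so each complex ion is 1+.
Ligand charges: 1×1,10-phenanthroline (neutral), 1×chloro (-1 each), 1×ammine (neutral); total -1. So Hg + (-1) = 1+, giving Hg = +2.
Ligands are named alphabetically: ammine before chloro before phenanthroline.

amminechloro(1,10-phenanthroline)mercury(II) perchlorate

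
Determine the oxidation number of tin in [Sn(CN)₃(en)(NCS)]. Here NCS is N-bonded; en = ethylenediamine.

+4

No counter-ion: the bracketed complex is neutral.
Ligand charges: 1×NCS = -1; 3×CN = -3; 1×en neutral; sum -4.
Sn + (-4) = 0 ⇒ Sn is +4.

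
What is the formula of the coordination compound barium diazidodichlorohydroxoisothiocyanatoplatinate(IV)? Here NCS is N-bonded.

Ligands: 2 azido (N3, -1), 2 chloro (Cl, -1), 1 hydroxo (OH, -1), 1 isothiocyanato (NCS, -1). Ligand charge sum = -6.
With Pt in oxidation state +4, the complex ion is [Pt...]^2−.
Charge balance with barium (+2) requires 1 complex ion per 1 barium.

Ba[PtCl2(N3)2(NCS)(OH)]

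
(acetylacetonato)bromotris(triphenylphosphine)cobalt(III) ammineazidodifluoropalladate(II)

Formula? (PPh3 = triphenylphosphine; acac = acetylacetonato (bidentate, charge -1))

[Co(acac)Br(PPh3)3][PdF2(N3)(NH3)]

Cation [Co…]: ligand charges -2, Co(III) ⇒ ion charge 1+.
Anion [Pd…]: ligand charges -3, Pd(II) ⇒ ion charge 1−.
One 1+ cation balances one 1− anion.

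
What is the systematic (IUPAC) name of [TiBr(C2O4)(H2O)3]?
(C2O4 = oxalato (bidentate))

triaquabromooxalatotitanium(III)

There is no counter-ion, so the complex is neutral overall.
Ligand charges: 1×bromo (-1 each), 1×oxalato (-2 each), 3×aqua (neutral); total -3. So Ti + (-3) = 0, giving Ti = +3.
Ligands are named alphabetically: aqua before bromo before oxalato.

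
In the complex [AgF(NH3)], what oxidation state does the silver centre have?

No counter-ion: the bracketed complex is neutral.
Ligand charges: 1×F = -1; 1×NH3 neutral; sum -1.
Ag + (-1) = 0 ⇒ Ag is +1.

+1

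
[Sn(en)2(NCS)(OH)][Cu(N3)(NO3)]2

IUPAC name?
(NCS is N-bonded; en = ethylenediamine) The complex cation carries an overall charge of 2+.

bis(ethylenediamine)hydroxoisothiocyanatotin(IV) azidonitratocuprate(I)

The complex cation is given as 2+; its ligand charges sum to -2, so Sn = +4.
With 2 anions per cation, each anion must be 2/2 = 1−.
Anion: ligand charges sum to -2; for the ion to be 1−, Cu = +1.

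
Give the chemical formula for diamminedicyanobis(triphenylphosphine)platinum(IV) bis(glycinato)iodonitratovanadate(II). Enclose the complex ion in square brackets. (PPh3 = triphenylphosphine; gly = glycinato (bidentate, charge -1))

Cation [Pt…]: ligand charges -2, Pt(IV) ⇒ ion charge 2+.
Anion [V…]: ligand charges -4, V(II) ⇒ ion charge 2−.
One 2+ cation balances one 2− anion.

[Pt(CN)2(NH3)2(PPh3)2][V(gly)2I(NO3)]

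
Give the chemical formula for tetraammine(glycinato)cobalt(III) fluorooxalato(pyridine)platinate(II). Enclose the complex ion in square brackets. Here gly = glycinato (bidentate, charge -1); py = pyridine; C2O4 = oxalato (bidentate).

[Co(gly)(NH3)4][Pt(C2O4)F(py)]2

Cation [Co…]: ligand charges -1, Co(III) ⇒ ion charge 2+.
Anion [Pt…]: ligand charges -3, Pt(II) ⇒ ion charge 1−.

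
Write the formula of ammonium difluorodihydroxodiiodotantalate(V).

NH4[TaF2I2(OH)2]

Ligands: 2 iodo (I, -1), 2 hydroxo (OH, -1), 2 fluoro (F, -1). Ligand charge sum = -6.
Charge balance with ammonium (+1) requires 1 complex ion per 1 ammonium.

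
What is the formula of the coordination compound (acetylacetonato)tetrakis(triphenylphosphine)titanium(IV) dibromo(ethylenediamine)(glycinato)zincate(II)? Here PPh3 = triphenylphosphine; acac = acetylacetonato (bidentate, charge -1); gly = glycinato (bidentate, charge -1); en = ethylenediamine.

Cation [Ti…]: ligand charges -1, Ti(IV) ⇒ ion charge 3+.
Anion [Zn…]: ligand charges -3, Zn(II) ⇒ ion charge 1−.
One 3+ cation requires 3 of the 1− anion.

[Ti(acac)(PPh3)4][ZnBr2(en)(gly)]3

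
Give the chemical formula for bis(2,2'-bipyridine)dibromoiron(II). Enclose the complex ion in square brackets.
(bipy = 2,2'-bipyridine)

[Fe(bipy)2Br2]

Ligands: 2 bromo (Br, -1), 2 2,2'-bipyridine (bipy, neutral). Ligand charge sum = -2.
With Fe in oxidation state +2, the complex ion is [Fe...].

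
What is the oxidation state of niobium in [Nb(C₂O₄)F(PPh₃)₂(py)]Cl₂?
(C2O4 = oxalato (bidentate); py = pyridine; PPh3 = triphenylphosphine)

+5

2 chloride outside the brackets (-1 each) → the complex ion is 2+.
Ligand charges: 1×C2O4 = -2; 1×py neutral; 1×F = -1; 2×PPh3 neutral; sum -3.
Nb + (-3) = 2+ ⇒ Nb is +5.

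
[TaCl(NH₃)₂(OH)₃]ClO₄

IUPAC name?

The 1 perchlorate counter-ion carries a total charge of -1, so each complex ion is 1+.
Ligand charges: 1×chloro (-1 each), 3×hydroxo (-1 each), 2×ammine (neutral); total -4. So Ta + (-4) = 1+, giving Ta = +5.
Ligands are named alphabetically: ammine before chloro before hydroxo.

diamminechlorotrihydroxotantalum(V) perchlorate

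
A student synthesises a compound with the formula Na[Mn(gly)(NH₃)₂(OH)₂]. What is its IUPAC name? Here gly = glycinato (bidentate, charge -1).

sodium diammine(glycinato)dihydroxomanganate(II)

The 1 sodium counter-ion carries a total charge of +1, so each complex ion is 1−.
Ligand charges: 2×hydroxo (-1 each), 2×ammine (neutral), 1×glycinato (-1 each); total -3. So Mn + (-3) = 1−, giving Mn = +2.
Ligands are named alphabetically: ammine before glycinato before hydroxo.
The complex ion is anionic, so manganese takes the -ate form manganate(II).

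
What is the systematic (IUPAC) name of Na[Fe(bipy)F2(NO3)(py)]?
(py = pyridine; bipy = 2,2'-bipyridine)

sodium (2,2'-bipyridine)difluoronitrato(pyridine)ferrate(II)

The 1 sodium counter-ion carries a total charge of +1, so each complex ion is 1−.
Ligand charges: 1×nitrato (-1 each), 1×pyridine (neutral), 2×fluoro (-1 each), 1×2,2'-bipyridine (neutral); total -3. So Fe + (-3) = 1−, giving Fe = +2.
Ligands are named alphabetically: bipyridine before fluoro before nitrato before pyridine.
The complex ion is anionic, so iron takes the -ate form ferrate(II).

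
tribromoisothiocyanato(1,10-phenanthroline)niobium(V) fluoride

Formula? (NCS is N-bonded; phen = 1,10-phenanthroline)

Ligands: 1 isothiocyanato (NCS, -1), 3 bromo (Br, -1), 1 1,10-phenanthroline (phen, neutral). Ligand charge sum = -4.
With Nb in oxidation state +5, the complex ion is [Nb...]^1+.
Charge balance with fluoride (-1) requires 1 complex ion per 1 fluoride.

[NbBr3(NCS)(phen)]F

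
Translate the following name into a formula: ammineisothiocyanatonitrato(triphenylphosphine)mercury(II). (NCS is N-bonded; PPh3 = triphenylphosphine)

[Hg(NCS)(NH3)(NO3)(PPh3)]

Ligands: 1 ammine (NH3, neutral), 1 isothiocyanato (NCS, -1), 1 nitrato (NO3, -1), 1 triphenylphosphine (PPh3, neutral). Ligand charge sum = -2.
With Hg in oxidation state +2, the complex ion is [Hg...].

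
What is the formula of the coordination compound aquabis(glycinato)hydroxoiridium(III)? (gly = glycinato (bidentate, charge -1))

[Ir(gly)2(H2O)(OH)]

Ligands: 1 hydroxo (OH, -1), 2 glycinato (gly, -1), 1 aqua (H2O, neutral). Ligand charge sum = -3.
With Ir in oxidation state +3, the complex ion is [Ir...].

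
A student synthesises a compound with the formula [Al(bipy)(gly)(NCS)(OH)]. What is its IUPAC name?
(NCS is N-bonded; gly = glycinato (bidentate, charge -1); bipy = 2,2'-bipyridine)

There is no counter-ion, so the complex is neutral overall.
Ligand charges: 1×isothiocyanato (-1 each), 1×glycinato (-1 each), 1×hydroxo (-1 each), 1×2,2'-bipyridine (neutral); total -3. So Al + (-3) = 0, giving Al = +3.
Ligands are named alphabetically: bipyridine before glycinato before hydroxo before isothiocyanato.

(2,2'-bipyridine)(glycinato)hydroxoisothiocyanatoaluminium(III)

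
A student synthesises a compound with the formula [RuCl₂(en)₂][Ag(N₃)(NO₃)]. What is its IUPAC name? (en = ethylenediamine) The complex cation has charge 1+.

dichlorobis(ethylenediamine)ruthenium(III) azidonitratoargentate(I)

The complex cation is given as 1+; its ligand charges sum to -2, so Ru = +3.
A 1:1 salt means the anion carries the equal and opposite charge, 1−.
Anion: ligand charges sum to -2; for the ion to be 1−, Ag = +1.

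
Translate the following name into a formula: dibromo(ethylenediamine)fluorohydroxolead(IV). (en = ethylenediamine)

Ligands: 2 bromo (Br, -1), 1 hydroxo (OH, -1), 1 ethylenediamine (en, neutral), 1 fluoro (F, -1). Ligand charge sum = -4.
With Pb in oxidation state +4, the complex ion is [Pb...].

[PbBr2(en)F(OH)]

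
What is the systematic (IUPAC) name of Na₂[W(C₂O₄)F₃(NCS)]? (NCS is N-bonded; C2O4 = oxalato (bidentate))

The 2 sodium counter-ions carry a total charge of +2, so each complex ion is 2−.
Ligand charges: 1×isothiocyanato (-1 each), 3×fluoro (-1 each), 1×oxalato (-2 each); total -6. So W + (-6) = 2−, giving W = +4.
Ligands are named alphabetically: fluoro before isothiocyanato before oxalato.
The complex ion is anionic, so tungsten takes the -ate form tungstate(IV).

sodium trifluoroisothiocyanatooxalatotungstate(IV)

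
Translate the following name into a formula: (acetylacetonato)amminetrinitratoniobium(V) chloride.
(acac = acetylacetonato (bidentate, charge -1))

[Nb(acac)(NH3)(NO3)3]Cl

Ligands: 1 acetylacetonato (acac, -1), 3 nitrato (NO3, -1), 1 ammine (NH3, neutral). Ligand charge sum = -4.
Charge balance with chloride (-1) requires 1 complex ion per 1 chloride.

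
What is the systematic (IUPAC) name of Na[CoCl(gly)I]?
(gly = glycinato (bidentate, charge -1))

The 1 sodium counter-ion carries a total charge of +1, so each complex ion is 1−.
Ligand charges: 1×iodo (-1 each), 1×glycinato (-1 each), 1×chloro (-1 each); total -3. So Co + (-3) = 1−, giving Co = +2.
The complex ion is anionic, so cobalt takes the -ate form cobaltate(II).

sodium chloro(glycinato)iodocobaltate(II)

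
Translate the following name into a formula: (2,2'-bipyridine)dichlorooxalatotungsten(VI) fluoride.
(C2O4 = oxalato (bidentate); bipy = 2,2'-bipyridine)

Ligands: 1 oxalato (C2O4, -2), 1 2,2'-bipyridine (bipy, neutral), 2 chloro (Cl, -1). Ligand charge sum = -4.
With W in oxidation state +6, the complex ion is [W...]^2+.
Charge balance with fluoride (-1) requires 1 complex ion per 2 fluoride.

[W(bipy)(C2O4)Cl2]F2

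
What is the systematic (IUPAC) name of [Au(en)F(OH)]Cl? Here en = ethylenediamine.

(ethylenediamine)fluorohydroxogold(III) chloride

The 1 chloride counter-ion carries a total charge of -1, so each complex ion is 1+.
Ligand charges: 1×fluoro (-1 each), 1×hydroxo (-1 each), 1×ethylenediamine (neutral); total -2. So Au + (-2) = 1+, giving Au = +3.
Ligands are named alphabetically: ethylenediamine before fluoro before hydroxo.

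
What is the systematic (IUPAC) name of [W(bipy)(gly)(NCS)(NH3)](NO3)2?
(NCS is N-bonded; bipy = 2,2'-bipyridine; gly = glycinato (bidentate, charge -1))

ammine(2,2'-bipyridine)(glycinato)isothiocyanatotungsten(IV) nitrate

The 2 nitrate counter-ions carry a total charge of -2, so each complex ion is 2+.
Ligand charges: 1×isothiocyanato (-1 each), 1×ammine (neutral), 1×2,2'-bipyridine (neutral), 1×glycinato (-1 each); total -2. So W + (-2) = 2+, giving W = +4.
Ligands are named alphabetically: ammine before bipyridine before glycinato before isothiocyanato.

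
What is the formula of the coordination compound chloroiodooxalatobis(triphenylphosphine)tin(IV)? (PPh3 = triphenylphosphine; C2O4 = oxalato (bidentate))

Ligands: 1 iodo (I, -1), 1 chloro (Cl, -1), 2 triphenylphosphine (PPh3, neutral), 1 oxalato (C2O4, -2). Ligand charge sum = -4.
With Sn in oxidation state +4, the complex ion is [Sn...].

[Sn(C2O4)ClI(PPh3)2]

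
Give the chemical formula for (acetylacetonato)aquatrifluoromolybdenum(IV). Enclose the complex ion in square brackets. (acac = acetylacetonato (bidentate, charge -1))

Ligands: 1 acetylacetonato (acac, -1), 1 aqua (H2O, neutral), 3 fluoro (F, -1). Ligand charge sum = -4.
With Mo in oxidation state +4, the complex ion is [Mo...].

[Mo(acac)F3(H2O)]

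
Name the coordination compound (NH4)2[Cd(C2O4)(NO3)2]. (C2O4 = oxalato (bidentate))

The 2 ammonium counter-ions carry a total charge of +2, so each complex ion is 2−.
Ligand charges: 2×nitrato (-1 each), 1×oxalato (-2 each); total -4. So Cd + (-4) = 2−, giving Cd = +2.
Ligands are named alphabetically: nitrato before oxalato.
The complex ion is anionic, so cadmium takes the -ate form cadmate(II).

ammonium dinitratooxalatocadmate(II)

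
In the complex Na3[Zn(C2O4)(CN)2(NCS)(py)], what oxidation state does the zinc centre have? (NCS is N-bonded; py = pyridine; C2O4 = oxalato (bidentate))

3 sodium outside the brackets (+1 each) → the complex ion is 3−.
Ligand charges: 2×CN = -2; 1×NCS = -1; 1×py neutral; 1×C2O4 = -2; sum -5.
Zn + (-5) = 3− ⇒ Zn is +2.

+2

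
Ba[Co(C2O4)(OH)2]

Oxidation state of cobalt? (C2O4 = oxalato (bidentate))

1 barium outside the brackets (+2 each) → the complex ion is 2−.
Ligand charges: 2×OH = -2; 1×C2O4 = -2; sum -4.
Co + (-4) = 2− ⇒ Co is +2.

+2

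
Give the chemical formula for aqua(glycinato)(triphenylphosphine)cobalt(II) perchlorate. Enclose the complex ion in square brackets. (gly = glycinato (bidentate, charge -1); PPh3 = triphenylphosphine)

[Co(gly)(H2O)(PPh3)]ClO4

Ligands: 1 glycinato (gly, -1), 1 triphenylphosphine (PPh3, neutral), 1 aqua (H2O, neutral). Ligand charge sum = -1.
With Co in oxidation state +2, the complex ion is [Co...]^1+.
Charge balance with perchlorate (-1) requires 1 complex ion per 1 perchlorate.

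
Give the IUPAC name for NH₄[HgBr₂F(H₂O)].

ammonium aquadibromofluoromercurate(II)

The 1 ammonium counter-ion carries a total charge of +1, so each complex ion is 1−.
Ligand charges: 2×bromo (-1 each), 1×aqua (neutral), 1×fluoro (-1 each); total -3. So Hg + (-3) = 1−, giving Hg = +2.
The complex ion is anionic, so mercury takes the -ate form mercurate(II).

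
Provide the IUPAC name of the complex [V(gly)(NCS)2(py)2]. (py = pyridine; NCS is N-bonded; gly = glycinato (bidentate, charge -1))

(glycinato)diisothiocyanatobis(pyridine)vanadium(III)

There is no counter-ion, so the complex is neutral overall.
Ligand charges: 2×pyridine (neutral), 2×isothiocyanato (-1 each), 1×glycinato (-1 each); total -3. So V + (-3) = 0, giving V = +3.
Ligands are named alphabetically: glycinato before isothiocyanato before pyridine.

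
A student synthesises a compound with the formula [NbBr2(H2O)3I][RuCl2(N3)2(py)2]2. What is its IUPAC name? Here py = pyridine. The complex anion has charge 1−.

Both ions are complex: the cation is named first with the plain metal name, the anion second with the -ate form; each ion's ligands are alphabetised independently.
The complex anion is given as 1−; its ligand charges sum to -4, so Ru = +3.
With 2 anions per cation, the cation must be 2×1 = 2+.
Cation: ligand charges sum to -3; for the ion to be 2+, Nb = +5.

triaquadibromoiodoniobium(V) diazidodichlorobis(pyridine)ruthenate(III)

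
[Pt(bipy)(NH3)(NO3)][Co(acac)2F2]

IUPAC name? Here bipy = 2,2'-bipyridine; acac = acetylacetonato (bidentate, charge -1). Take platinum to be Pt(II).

Both ions are complex: the cation is named first with the plain metal name, the anion second with the -ate form; each ion's ligands are alphabetised independently.
Pt is given as +2; the cation's ligand charges sum to -1, so the complex cation is 1+.
A 1:1 salt means the anion carries the equal and opposite charge, 1−.
Anion: ligand charges sum to -4; for the ion to be 1−, Co = +3.

ammine(2,2'-bipyridine)nitratoplatinum(II) bis(acetylacetonato)difluorocobaltate(III)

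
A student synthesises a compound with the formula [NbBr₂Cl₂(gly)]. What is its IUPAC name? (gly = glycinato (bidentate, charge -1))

There is no counter-ion, so the complex is neutral overall.
Ligand charges: 1×glycinato (-1 each), 2×bromo (-1 each), 2×chloro (-1 each); total -5. So Nb + (-5) = 0, giving Nb = +5.
Ligands are named alphabetically: bromo before chloro before glycinato.

dibromodichloro(glycinato)niobium(V)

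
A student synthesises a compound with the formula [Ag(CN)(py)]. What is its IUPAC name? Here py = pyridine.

cyano(pyridine)silver(I)

There is no counter-ion, so the complex is neutral overall.
Ligand charges: 1×pyridine (neutral), 1×cyano (-1 each); total -1. So Ag + (-1) = 0, giving Ag = +1.
Ligands are named alphabetically: cyano before pyridine.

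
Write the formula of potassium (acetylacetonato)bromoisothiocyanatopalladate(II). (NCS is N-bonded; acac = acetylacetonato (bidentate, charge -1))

K[Pd(acac)Br(NCS)]

Ligands: 1 bromo (Br, -1), 1 isothiocyanato (NCS, -1), 1 acetylacetonato (acac, -1). Ligand charge sum = -3.
With Pd in oxidation state +2, the complex ion is [Pd...]^1−.
Charge balance with potassium (+1) requires 1 complex ion per 1 potassium.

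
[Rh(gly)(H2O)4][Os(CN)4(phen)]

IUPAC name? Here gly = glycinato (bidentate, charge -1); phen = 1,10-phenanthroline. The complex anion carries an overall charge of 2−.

tetraaqua(glycinato)rhodium(III) tetracyano(1,10-phenanthroline)osmate(II)

The complex anion is given as 2−; its ligand charges sum to -4, so Os = +2.
A 1:1 salt means the cation carries the equal and opposite charge, 2+.
Cation: ligand charges sum to -1; for the ion to be 2+, Rh = +3.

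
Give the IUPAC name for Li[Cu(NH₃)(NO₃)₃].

lithium amminetrinitratocuprate(II)

The 1 lithium counter-ion carries a total charge of +1, so each complex ion is 1−.
Ligand charges: 3×nitrato (-1 each), 1×ammine (neutral); total -3. So Cu + (-3) = 1−, giving Cu = +2.
The complex ion is anionic, so copper takes the -ate form cuprate(II).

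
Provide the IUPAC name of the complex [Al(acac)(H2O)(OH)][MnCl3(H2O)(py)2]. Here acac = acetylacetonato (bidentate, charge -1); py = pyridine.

Both ions are complex: the cation is named first with the plain metal name, the anion second with the -ate form; each ion's ligands are alphabetised independently.
Aluminium is always +3 in its complexes; the cation's ligand charges sum to -2, so the complex cation is 1+.
A 1:1 salt means the anion carries the equal and opposite charge, 1−.
Anion: ligand charges sum to -3; for the ion to be 1−, Mn = +2.

(acetylacetonato)aquahydroxoaluminium(III) aquatrichlorobis(pyridine)manganate(II)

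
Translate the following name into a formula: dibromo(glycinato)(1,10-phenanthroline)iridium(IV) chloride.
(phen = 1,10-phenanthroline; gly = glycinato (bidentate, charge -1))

Ligands: 1 1,10-phenanthroline (phen, neutral), 2 bromo (Br, -1), 1 glycinato (gly, -1). Ligand charge sum = -3.
Charge balance with chloride (-1) requires 1 complex ion per 1 chloride.

[IrBr2(gly)(phen)]Cl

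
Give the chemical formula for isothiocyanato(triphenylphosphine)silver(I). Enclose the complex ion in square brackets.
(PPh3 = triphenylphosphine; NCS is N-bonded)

[Ag(NCS)(PPh3)]

Ligands: 1 triphenylphosphine (PPh3, neutral), 1 isothiocyanato (NCS, -1). Ligand charge sum = -1.
With Ag in oxidation state +1, the complex ion is [Ag...].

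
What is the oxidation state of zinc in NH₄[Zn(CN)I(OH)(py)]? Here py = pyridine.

+2

1 ammonium outside the brackets (+1 each) → the complex ion is 1−.
Ligand charges: 1×py neutral; 1×OH = -1; 1×CN = -1; 1×I = -1; sum -3.
Zn + (-3) = 1− ⇒ Zn is +2.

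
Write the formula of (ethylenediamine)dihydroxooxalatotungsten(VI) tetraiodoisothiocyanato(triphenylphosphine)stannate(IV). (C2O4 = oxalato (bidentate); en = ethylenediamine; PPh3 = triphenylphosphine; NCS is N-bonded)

Cation [W…]: ligand charges -4, W(VI) ⇒ ion charge 2+.
Anion [Sn…]: ligand charges -5, Sn(IV) ⇒ ion charge 1−.
One 2+ cation requires 2 of the 1− anion.

[W(C2O4)(en)(OH)2][SnI4(NCS)(PPh3)]2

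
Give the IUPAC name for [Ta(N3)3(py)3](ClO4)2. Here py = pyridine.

triazidotris(pyridine)tantalum(V) perchlorate

The 2 perchlorate counter-ions carry a total charge of -2, so each complex ion is 2+.
Ligand charges: 3×azido (-1 each), 3×pyridine (neutral); total -3. So Ta + (-3) = 2+, giving Ta = +5.
Ligands are named alphabetically: azido before pyridine.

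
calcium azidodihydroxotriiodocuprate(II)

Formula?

Ligands: 2 hydroxo (OH, -1), 1 azido (N3, -1), 3 iodo (I, -1). Ligand charge sum = -6.
With Cu in oxidation state +2, the complex ion is [Cu...]^4−.
Charge balance with calcium (+2) requires 1 complex ion per 2 calcium.

Ca2[CuI3(N3)(OH)2]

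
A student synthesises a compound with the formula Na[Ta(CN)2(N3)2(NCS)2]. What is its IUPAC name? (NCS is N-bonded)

The 1 sodium counter-ion carries a total charge of +1, so each complex ion is 1−.
Ligand charges: 2×isothiocyanato (-1 each), 2×azido (-1 each), 2×cyano (-1 each); total -6. So Ta + (-6) = 1−, giving Ta = +5.
Ligands are named alphabetically: azido before cyano before isothiocyanato.
The complex ion is anionic, so tantalum takes the -ate form tantalate(V).

sodium diazidodicyanodiisothiocyanatotantalate(V)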